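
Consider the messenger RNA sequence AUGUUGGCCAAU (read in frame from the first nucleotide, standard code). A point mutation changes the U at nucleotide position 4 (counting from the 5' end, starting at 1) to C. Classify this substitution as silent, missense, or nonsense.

Position 4 falls in codon 2: UUG → Leu.
After the substitution the codon is CUG → Leu.
Both encode Leu, so the change is synonymous.

silent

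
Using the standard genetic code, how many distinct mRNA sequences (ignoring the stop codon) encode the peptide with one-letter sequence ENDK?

Glu: 2 codons.
Asn: 2 codons.
Asp: 2 codons.
Lys: 2 codons.
2 × 2 × 2 × 2 = 16.

16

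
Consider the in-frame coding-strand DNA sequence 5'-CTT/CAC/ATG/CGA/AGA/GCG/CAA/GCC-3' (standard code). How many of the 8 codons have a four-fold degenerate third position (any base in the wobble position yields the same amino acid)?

Codon 1 CTT (Leu): third position 4-fold.
Codon 2 CAC (His): third position 2-fold.
Codon 3 ATG (Met): third position 1-fold.
Codon 4 CGA (Arg): third position 4-fold.
Codon 5 AGA (Arg): third position 2-fold.
Codon 6 GCG (Ala): third position 4-fold.
Codon 7 CAA (Gln): third position 2-fold.
Codon 8 GCC (Ala): third position 4-fold.
Four-fold degenerate third positions: 4.

4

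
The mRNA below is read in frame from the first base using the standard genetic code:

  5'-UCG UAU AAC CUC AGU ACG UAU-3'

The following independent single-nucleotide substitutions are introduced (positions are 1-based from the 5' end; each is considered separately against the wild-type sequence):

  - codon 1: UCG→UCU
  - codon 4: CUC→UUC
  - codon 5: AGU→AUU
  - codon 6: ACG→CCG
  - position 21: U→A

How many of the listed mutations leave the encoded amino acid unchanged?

1

Codon 1: UCG (Ser) → UCU (Ser) — synonymous.
Codon 4: CUC (Leu) → UUC (Phe) — missense.
Codon 5: AGU (Ser) → AUU (Ile) — missense.
Codon 6: ACG (Thr) → CCG (Pro) — missense.
Codon 7: UAU (Tyr) → UAA (Stop) — nonsense.
Synonymous: 1 of 5.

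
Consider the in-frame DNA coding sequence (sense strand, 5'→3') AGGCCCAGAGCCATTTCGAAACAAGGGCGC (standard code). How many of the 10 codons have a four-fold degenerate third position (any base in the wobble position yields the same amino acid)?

5

Codon 1 AGG (Arg): third position 2-fold.
Codon 2 CCC (Pro): third position 4-fold.
Codon 3 AGA (Arg): third position 2-fold.
Codon 4 GCC (Ala): third position 4-fold.
Codon 5 ATT (Ile): third position 3-fold.
Codon 6 TCG (Ser): third position 4-fold.
Codon 7 AAA (Lys): third position 2-fold.
Codon 8 CAA (Gln): third position 2-fold.
Codon 9 GGG (Gly): third position 4-fold.
Codon 10 CGC (Arg): third position 4-fold.
Four-fold degenerate third positions: 5.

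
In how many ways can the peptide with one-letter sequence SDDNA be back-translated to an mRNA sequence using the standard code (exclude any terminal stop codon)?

Ser: 6 codons.
Asp: 2 codons.
Asp: 2 codons.
Asn: 2 codons.
Ala: 4 codons.
6 × 2 × 2 × 2 × 4 = 192.

192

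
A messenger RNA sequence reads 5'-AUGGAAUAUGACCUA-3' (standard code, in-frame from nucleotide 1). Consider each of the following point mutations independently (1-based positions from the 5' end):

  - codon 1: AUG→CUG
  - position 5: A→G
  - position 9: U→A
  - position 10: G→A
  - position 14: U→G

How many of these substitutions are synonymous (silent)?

Codon 1: AUG (Met) → CUG (Leu) — missense.
Codon 2: GAA (Glu) → GGA (Gly) — missense.
Codon 3: UAU (Tyr) → UAA (Stop) — nonsense.
Codon 4: GAC (Asp) → AAC (Asn) — missense.
Codon 5: CUA (Leu) → CGA (Arg) — missense.
Synonymous: 0 of 5.

0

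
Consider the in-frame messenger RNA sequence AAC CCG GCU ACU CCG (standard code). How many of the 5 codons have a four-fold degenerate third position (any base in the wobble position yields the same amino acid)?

Codon 1 AAC (Asn): third position 2-fold.
Codon 2 CCG (Pro): third position 4-fold.
Codon 3 GCU (Ala): third position 4-fold.
Codon 4 ACU (Thr): third position 4-fold.
Codon 5 CCG (Pro): third position 4-fold.
Four-fold degenerate third positions: 4.

4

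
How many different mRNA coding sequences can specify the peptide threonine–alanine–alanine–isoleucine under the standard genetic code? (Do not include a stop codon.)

192

Thr: 4 codons.
Ala: 4 codons.
Ala: 4 codons.
Ile: 3 codons.
4 × 4 × 4 × 3 = 192.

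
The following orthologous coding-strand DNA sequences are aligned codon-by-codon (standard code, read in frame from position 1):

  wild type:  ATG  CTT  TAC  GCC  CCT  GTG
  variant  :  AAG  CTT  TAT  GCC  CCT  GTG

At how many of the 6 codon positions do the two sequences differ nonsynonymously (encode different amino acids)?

1

Codon 1: ATG Met / AAG Lys — nonsynonymous.
Codon 2: CTT Leu / CTT Leu — identical.
Codon 3: TAC Tyr / TAT Tyr — synonymous.
Codon 4: GCC Ala / GCC Ala — identical.
Codon 5: CCT Pro / CCT Pro — identical.
Codon 6: GTG Val / GTG Val — identical.
Nonsynonymous differences: 1.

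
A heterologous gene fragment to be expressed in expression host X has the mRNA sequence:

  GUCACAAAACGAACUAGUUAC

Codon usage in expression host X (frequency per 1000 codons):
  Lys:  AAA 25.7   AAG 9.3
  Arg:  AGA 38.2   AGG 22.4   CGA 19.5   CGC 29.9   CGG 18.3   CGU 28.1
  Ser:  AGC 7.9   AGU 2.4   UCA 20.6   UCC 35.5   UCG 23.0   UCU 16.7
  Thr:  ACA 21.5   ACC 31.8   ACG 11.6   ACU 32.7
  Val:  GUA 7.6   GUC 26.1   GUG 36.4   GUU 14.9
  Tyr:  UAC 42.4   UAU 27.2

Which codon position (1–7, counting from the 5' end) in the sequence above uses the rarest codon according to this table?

6

Codon 1 GUC (Val): 26.1 per 1000.
Codon 2 ACA (Thr): 21.5 per 1000.
Codon 3 AAA (Lys): 25.7 per 1000.
Codon 4 CGA (Arg): 19.5 per 1000.
Codon 5 ACU (Thr): 32.7 per 1000.
Codon 6 AGU (Ser): 2.4 per 1000.
Codon 7 UAC (Tyr): 42.4 per 1000.
Lowest frequency is 2.4 at codon 6.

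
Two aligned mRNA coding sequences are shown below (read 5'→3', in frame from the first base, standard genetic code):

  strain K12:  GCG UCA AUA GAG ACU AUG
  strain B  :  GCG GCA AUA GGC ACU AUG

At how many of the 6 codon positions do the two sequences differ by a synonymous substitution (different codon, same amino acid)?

0

Codon 1: GCG Ala / GCG Ala — identical.
Codon 2: UCA Ser / GCA Ala — nonsynonymous.
Codon 3: AUA Ile / AUA Ile — identical.
Codon 4: GAG Glu / GGC Gly — nonsynonymous.
Codon 5: ACU Thr / ACU Thr — identical.
Codon 6: AUG Met / AUG Met — identical.
Synonymous differences: 0.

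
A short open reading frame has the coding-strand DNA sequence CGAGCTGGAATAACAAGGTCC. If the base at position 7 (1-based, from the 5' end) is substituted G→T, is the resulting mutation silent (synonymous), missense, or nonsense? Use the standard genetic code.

Position 7 falls in codon 3: GGA → Gly.
After the substitution the codon is TGA → Stop.
The new codon is a stop codon, so this is a nonsense mutation.

nonsense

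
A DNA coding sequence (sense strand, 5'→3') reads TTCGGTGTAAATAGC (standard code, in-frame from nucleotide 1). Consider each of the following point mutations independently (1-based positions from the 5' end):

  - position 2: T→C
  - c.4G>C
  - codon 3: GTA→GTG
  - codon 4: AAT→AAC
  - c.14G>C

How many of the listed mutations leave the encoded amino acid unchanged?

Codon 1: TTC (Phe) → TCC (Ser) — missense.
Codon 2: GGT (Gly) → CGT (Arg) — missense.
Codon 3: GTA (Val) → GTG (Val) — synonymous.
Codon 4: AAT (Asn) → AAC (Asn) — synonymous.
Codon 5: AGC (Ser) → ACC (Thr) — missense.
Synonymous: 2 of 5.

2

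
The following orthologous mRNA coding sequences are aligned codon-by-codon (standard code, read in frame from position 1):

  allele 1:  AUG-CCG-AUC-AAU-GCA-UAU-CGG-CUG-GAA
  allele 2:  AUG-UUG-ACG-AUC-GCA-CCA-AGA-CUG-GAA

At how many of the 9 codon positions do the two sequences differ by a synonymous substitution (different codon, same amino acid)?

Codon 1: AUG Met / AUG Met — identical.
Codon 2: CCG Pro / UUG Leu — nonsynonymous.
Codon 3: AUC Ile / ACG Thr — nonsynonymous.
Codon 4: AAU Asn / AUC Ile — nonsynonymous.
Codon 5: GCA Ala / GCA Ala — identical.
Codon 6: UAU Tyr / CCA Pro — nonsynonymous.
Codon 7: CGG Arg / AGA Arg — synonymous.
Codon 8: CUG Leu / CUG Leu — identical.
Codon 9: GAA Glu / GAA Glu — identical.
Synonymous differences: 1.

1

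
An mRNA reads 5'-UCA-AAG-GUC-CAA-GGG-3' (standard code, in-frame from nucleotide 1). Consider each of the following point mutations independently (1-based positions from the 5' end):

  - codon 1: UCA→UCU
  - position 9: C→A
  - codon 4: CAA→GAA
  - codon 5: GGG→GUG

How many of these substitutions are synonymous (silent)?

Codon 1: UCA (Ser) → UCU (Ser) — synonymous.
Codon 3: GUC (Val) → GUA (Val) — synonymous.
Codon 4: CAA (Gln) → GAA (Glu) — missense.
Codon 5: GGG (Gly) → GUG (Val) — missense.
Synonymous: 2 of 4.

2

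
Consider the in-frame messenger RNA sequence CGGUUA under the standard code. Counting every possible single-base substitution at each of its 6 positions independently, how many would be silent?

Codon 1 (CGG, Arg): 4 synonymous substitutions.
Codon 2 (UUA, Leu): 2 synonymous substitutions.
Total: 4 + 2 = 6.

6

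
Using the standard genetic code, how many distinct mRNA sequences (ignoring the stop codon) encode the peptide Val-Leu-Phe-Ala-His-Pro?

Val: 4 codons.
Leu: 6 codons.
Phe: 2 codons.
Ala: 4 codons.
His: 2 codons.
Pro: 4 codons.
4 × 6 × 2 × 4 × 2 × 4 = 1536.

1536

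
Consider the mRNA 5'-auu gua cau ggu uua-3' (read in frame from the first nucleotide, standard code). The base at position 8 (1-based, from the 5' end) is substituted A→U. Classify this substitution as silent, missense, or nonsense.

Position 8 falls in codon 3: CAU → His.
After the substitution the codon is CUU → Leu.
His ≠ Leu, so this is a missense mutation.

missense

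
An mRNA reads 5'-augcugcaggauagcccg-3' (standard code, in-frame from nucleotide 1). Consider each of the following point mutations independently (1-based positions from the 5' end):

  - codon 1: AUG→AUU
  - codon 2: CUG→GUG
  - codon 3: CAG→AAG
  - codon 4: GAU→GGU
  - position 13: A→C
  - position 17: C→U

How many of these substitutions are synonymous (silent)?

Codon 1: AUG (Met) → AUU (Ile) — missense.
Codon 2: CUG (Leu) → GUG (Val) — missense.
Codon 3: CAG (Gln) → AAG (Lys) — missense.
Codon 4: GAU (Asp) → GGU (Gly) — missense.
Codon 5: AGC (Ser) → CGC (Arg) — missense.
Codon 6: CCG (Pro) → CUG (Leu) — missense.
Synonymous: 0 of 6.

0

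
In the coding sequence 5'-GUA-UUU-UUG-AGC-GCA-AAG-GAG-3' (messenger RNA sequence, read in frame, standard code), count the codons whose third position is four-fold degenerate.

Codon 1 GUA (Val): third position 4-fold.
Codon 2 UUU (Phe): third position 2-fold.
Codon 3 UUG (Leu): third position 2-fold.
Codon 4 AGC (Ser): third position 2-fold.
Codon 5 GCA (Ala): third position 4-fold.
Codon 6 AAG (Lys): third position 2-fold.
Codon 7 GAG (Glu): third position 2-fold.
Four-fold degenerate third positions: 2.

2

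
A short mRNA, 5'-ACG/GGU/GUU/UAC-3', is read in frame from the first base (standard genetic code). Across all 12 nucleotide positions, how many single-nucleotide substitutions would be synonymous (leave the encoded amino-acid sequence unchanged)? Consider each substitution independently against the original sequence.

10

Codon 1 (ACG, Thr): 3 synonymous substitutions.
Codon 2 (GGU, Gly): 3 synonymous substitutions.
Codon 3 (GUU, Val): 3 synonymous substitutions.
Codon 4 (UAC, Tyr): 1 synonymous substitution.
Total: 3 + 3 + 3 + 1 = 10.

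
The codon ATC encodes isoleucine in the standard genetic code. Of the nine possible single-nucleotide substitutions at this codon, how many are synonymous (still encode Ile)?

2

Position 1: none → 0 synonymous.
Position 2: none → 0 synonymous.
Position 3: ATT, ATA → 2 synonymous.
Total: 0 + 0 + 2 = 2.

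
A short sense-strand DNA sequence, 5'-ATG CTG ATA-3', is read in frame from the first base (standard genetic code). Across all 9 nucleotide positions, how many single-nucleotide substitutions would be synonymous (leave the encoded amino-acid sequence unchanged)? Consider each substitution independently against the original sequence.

Codon 1 (ATG, Met): 0 synonymous substitutions.
Codon 2 (CTG, Leu): 4 synonymous substitutions.
Codon 3 (ATA, Ile): 2 synonymous substitutions.
Total: 0 + 4 + 2 = 6.

6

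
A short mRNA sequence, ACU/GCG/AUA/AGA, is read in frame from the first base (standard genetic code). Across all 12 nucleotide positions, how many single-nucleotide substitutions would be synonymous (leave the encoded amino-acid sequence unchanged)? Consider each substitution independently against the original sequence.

10

Codon 1 (ACU, Thr): 3 synonymous substitutions.
Codon 2 (GCG, Ala): 3 synonymous substitutions.
Codon 3 (AUA, Ile): 2 synonymous substitutions.
Codon 4 (AGA, Arg): 2 synonymous substitutions.
Total: 3 + 3 + 2 + 2 = 10.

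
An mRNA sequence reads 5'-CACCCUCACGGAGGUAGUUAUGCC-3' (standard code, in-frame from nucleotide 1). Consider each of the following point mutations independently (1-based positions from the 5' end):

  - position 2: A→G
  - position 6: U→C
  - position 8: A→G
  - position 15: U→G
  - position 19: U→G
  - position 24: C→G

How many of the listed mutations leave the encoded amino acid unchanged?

Codon 1: CAC (His) → CGC (Arg) — missense.
Codon 2: CCU (Pro) → CCC (Pro) — synonymous.
Codon 3: CAC (His) → CGC (Arg) — missense.
Codon 5: GGU (Gly) → GGG (Gly) — synonymous.
Codon 7: UAU (Tyr) → GAU (Asp) — missense.
Codon 8: GCC (Ala) → GCG (Ala) — synonymous.
Synonymous: 3 of 6.

3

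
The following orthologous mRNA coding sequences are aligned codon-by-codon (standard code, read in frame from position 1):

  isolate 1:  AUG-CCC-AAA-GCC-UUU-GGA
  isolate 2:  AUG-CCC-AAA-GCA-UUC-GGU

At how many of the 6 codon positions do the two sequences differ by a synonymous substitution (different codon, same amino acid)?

3

Codon 1: AUG Met / AUG Met — identical.
Codon 2: CCC Pro / CCC Pro — identical.
Codon 3: AAA Lys / AAA Lys — identical.
Codon 4: GCC Ala / GCA Ala — synonymous.
Codon 5: UUU Phe / UUC Phe — synonymous.
Codon 6: GGA Gly / GGU Gly — synonymous.
Synonymous differences: 3.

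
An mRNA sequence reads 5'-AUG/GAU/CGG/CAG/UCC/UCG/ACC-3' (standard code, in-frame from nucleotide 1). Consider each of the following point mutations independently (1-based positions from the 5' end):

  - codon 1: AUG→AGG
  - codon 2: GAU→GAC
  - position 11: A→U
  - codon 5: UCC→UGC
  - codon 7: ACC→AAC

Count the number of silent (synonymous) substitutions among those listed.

Codon 1: AUG (Met) → AGG (Arg) — missense.
Codon 2: GAU (Asp) → GAC (Asp) — synonymous.
Codon 4: CAG (Gln) → CUG (Leu) — missense.
Codon 5: UCC (Ser) → UGC (Cys) — missense.
Codon 7: ACC (Thr) → AAC (Asn) — missense.
Synonymous: 1 of 5.

1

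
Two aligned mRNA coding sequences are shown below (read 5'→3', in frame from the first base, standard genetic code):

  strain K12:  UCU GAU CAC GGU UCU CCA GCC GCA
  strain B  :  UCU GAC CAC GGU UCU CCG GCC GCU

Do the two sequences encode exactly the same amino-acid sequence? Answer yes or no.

yes

Codon 1: UCU Ser / UCU Ser — identical.
Codon 2: GAU Asp / GAC Asp — synonymous.
Codon 3: CAC His / CAC His — identical.
Codon 4: GGU Gly / GGU Gly — identical.
Codon 5: UCU Ser / UCU Ser — identical.
Codon 6: CCA Pro / CCG Pro — synonymous.
Codon 7: GCC Ala / GCC Ala — identical.
Codon 8: GCA Ala / GCU Ala — synonymous.
Nonsynonymous differences: 0 → same protein.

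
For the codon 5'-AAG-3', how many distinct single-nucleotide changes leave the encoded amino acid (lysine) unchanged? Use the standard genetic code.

Position 1: none → 0 synonymous.
Position 2: none → 0 synonymous.
Position 3: AAA → 1 synonymous.
Total: 0 + 0 + 1 = 1.

1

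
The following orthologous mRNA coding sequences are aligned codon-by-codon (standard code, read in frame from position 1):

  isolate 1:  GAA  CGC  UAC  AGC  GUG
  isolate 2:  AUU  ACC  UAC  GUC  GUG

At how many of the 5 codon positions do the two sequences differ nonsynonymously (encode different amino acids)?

Codon 1: GAA Glu / AUU Ile — nonsynonymous.
Codon 2: CGC Arg / ACC Thr — nonsynonymous.
Codon 3: UAC Tyr / UAC Tyr — identical.
Codon 4: AGC Ser / GUC Val — nonsynonymous.
Codon 5: GUG Val / GUG Val — identical.
Nonsynonymous differences: 3.

3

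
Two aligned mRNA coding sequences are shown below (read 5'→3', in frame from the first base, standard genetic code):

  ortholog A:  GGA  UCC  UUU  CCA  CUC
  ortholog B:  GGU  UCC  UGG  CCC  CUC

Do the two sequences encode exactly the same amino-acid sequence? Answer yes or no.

no

Codon 1: GGA Gly / GGU Gly — synonymous.
Codon 2: UCC Ser / UCC Ser — identical.
Codon 3: UUU Phe / UGG Trp — nonsynonymous.
Codon 4: CCA Pro / CCC Pro — synonymous.
Codon 5: CUC Leu / CUC Leu — identical.
Nonsynonymous differences: 1 → different protein.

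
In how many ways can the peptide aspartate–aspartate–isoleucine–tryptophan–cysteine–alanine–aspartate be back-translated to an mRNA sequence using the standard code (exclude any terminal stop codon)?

192

Asp: 2 codons.
Asp: 2 codons.
Ile: 3 codons.
Trp: 1 codon.
Cys: 2 codons.
Ala: 4 codons.
Asp: 2 codons.
2 × 2 × 3 × 1 × 2 × 4 × 2 = 192.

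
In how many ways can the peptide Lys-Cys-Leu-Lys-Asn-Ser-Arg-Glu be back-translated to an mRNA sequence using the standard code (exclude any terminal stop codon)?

6912

Lys: 2 codons.
Cys: 2 codons.
Leu: 6 codons.
Lys: 2 codons.
Asn: 2 codons.
Ser: 6 codons.
Arg: 6 codons.
Glu: 2 codons.
2 × 2 × 6 × 2 × 2 × 6 × 6 × 2 = 6912.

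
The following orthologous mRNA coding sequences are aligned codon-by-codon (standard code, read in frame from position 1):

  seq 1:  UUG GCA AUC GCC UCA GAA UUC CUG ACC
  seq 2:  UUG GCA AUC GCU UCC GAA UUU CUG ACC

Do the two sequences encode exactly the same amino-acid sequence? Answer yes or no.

yes

Codon 1: UUG Leu / UUG Leu — identical.
Codon 2: GCA Ala / GCA Ala — identical.
Codon 3: AUC Ile / AUC Ile — identical.
Codon 4: GCC Ala / GCU Ala — synonymous.
Codon 5: UCA Ser / UCC Ser — synonymous.
Codon 6: GAA Glu / GAA Glu — identical.
Codon 7: UUC Phe / UUU Phe — synonymous.
Codon 8: CUG Leu / CUG Leu — identical.
Codon 9: ACC Thr / ACC Thr — identical.
Nonsynonymous differences: 0 → same protein.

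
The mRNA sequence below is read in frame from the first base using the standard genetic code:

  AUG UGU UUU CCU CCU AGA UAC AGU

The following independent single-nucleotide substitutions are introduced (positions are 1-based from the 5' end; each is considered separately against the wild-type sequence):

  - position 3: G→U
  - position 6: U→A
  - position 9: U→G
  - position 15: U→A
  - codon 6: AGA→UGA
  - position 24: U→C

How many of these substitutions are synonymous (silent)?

2

Codon 1: AUG (Met) → AUU (Ile) — missense.
Codon 2: UGU (Cys) → UGA (Stop) — nonsense.
Codon 3: UUU (Phe) → UUG (Leu) — missense.
Codon 5: CCU (Pro) → CCA (Pro) — synonymous.
Codon 6: AGA (Arg) → UGA (Stop) — nonsense.
Codon 8: AGU (Ser) → AGC (Ser) — synonymous.
Synonymous: 2 of 6.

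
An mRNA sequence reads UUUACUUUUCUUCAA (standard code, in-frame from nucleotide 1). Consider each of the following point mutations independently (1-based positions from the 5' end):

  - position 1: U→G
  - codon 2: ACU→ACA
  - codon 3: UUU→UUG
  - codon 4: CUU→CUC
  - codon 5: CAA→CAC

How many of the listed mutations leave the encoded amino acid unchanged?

2

Codon 1: UUU (Phe) → GUU (Val) — missense.
Codon 2: ACU (Thr) → ACA (Thr) — synonymous.
Codon 3: UUU (Phe) → UUG (Leu) — missense.
Codon 4: CUU (Leu) → CUC (Leu) — synonymous.
Codon 5: CAA (Gln) → CAC (His) — missense.
Synonymous: 2 of 5.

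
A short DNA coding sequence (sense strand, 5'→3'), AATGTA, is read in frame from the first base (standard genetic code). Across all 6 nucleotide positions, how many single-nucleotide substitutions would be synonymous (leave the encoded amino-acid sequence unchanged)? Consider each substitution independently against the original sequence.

4

Codon 1 (AAT, Asn): 1 synonymous substitution.
Codon 2 (GTA, Val): 3 synonymous substitutions.
Total: 1 + 3 = 4.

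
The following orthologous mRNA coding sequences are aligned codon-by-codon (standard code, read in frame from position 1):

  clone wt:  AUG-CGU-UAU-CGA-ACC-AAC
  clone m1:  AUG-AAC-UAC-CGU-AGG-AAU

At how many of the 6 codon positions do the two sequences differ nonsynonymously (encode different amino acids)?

2

Codon 1: AUG Met / AUG Met — identical.
Codon 2: CGU Arg / AAC Asn — nonsynonymous.
Codon 3: UAU Tyr / UAC Tyr — synonymous.
Codon 4: CGA Arg / CGU Arg — synonymous.
Codon 5: ACC Thr / AGG Arg — nonsynonymous.
Codon 6: AAC Asn / AAU Asn — synonymous.
Nonsynonymous differences: 2.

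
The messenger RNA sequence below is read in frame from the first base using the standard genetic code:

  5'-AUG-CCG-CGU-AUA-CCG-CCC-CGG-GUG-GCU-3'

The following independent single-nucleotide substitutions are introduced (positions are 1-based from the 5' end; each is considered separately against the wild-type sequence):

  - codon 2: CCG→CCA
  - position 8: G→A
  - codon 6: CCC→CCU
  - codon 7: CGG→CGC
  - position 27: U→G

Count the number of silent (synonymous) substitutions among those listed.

4

Codon 2: CCG (Pro) → CCA (Pro) — synonymous.
Codon 3: CGU (Arg) → CAU (His) — missense.
Codon 6: CCC (Pro) → CCU (Pro) — synonymous.
Codon 7: CGG (Arg) → CGC (Arg) — synonymous.
Codon 9: GCU (Ala) → GCG (Ala) — synonymous.
Synonymous: 4 of 5.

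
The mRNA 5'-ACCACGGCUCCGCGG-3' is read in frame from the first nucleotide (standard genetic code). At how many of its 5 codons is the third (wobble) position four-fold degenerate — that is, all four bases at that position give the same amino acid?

5

Codon 1 ACC (Thr): third position 4-fold.
Codon 2 ACG (Thr): third position 4-fold.
Codon 3 GCU (Ala): third position 4-fold.
Codon 4 CCG (Pro): third position 4-fold.
Codon 5 CGG (Arg): third position 4-fold.
Four-fold degenerate third positions: 5.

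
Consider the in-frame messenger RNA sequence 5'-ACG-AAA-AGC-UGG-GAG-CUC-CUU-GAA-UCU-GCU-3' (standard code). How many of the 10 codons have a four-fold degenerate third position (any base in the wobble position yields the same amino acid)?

5

Codon 1 ACG (Thr): third position 4-fold.
Codon 2 AAA (Lys): third position 2-fold.
Codon 3 AGC (Ser): third position 2-fold.
Codon 4 UGG (Trp): third position 1-fold.
Codon 5 GAG (Glu): third position 2-fold.
Codon 6 CUC (Leu): third position 4-fold.
Codon 7 CUU (Leu): third position 4-fold.
Codon 8 GAA (Glu): third position 2-fold.
Codon 9 UCU (Ser): third position 4-fold.
Codon 10 GCU (Ala): third position 4-fold.
Four-fold degenerate third positions: 5.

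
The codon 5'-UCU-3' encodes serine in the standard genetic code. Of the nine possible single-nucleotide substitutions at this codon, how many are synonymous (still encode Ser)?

3

Position 1: none → 0 synonymous.
Position 2: none → 0 synonymous.
Position 3: UCC, UCA, UCG → 3 synonymous.
Total: 0 + 0 + 3 = 3.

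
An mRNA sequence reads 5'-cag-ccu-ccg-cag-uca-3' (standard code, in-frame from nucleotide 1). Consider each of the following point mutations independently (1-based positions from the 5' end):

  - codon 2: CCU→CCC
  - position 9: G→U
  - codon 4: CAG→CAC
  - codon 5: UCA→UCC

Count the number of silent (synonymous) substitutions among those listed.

3

Codon 2: CCU (Pro) → CCC (Pro) — synonymous.
Codon 3: CCG (Pro) → CCU (Pro) — synonymous.
Codon 4: CAG (Gln) → CAC (His) — missense.
Codon 5: UCA (Ser) → UCC (Ser) — synonymous.
Synonymous: 3 of 4.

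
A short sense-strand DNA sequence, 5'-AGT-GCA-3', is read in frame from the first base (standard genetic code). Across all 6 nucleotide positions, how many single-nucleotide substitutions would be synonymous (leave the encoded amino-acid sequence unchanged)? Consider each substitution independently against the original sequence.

Codon 1 (AGT, Ser): 1 synonymous substitution.
Codon 2 (GCA, Ala): 3 synonymous substitutions.
Total: 1 + 3 = 4.

4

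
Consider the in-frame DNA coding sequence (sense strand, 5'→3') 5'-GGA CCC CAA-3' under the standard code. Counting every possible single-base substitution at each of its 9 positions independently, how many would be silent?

7

Codon 1 (GGA, Gly): 3 synonymous substitutions.
Codon 2 (CCC, Pro): 3 synonymous substitutions.
Codon 3 (CAA, Gln): 1 synonymous substitution.
Total: 3 + 3 + 1 = 7.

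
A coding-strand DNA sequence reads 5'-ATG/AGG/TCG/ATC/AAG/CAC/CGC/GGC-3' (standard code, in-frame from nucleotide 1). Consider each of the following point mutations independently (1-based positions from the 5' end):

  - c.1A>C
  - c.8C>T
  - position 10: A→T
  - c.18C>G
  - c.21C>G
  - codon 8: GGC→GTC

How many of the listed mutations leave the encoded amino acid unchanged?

1

Codon 1: ATG (Met) → CTG (Leu) — missense.
Codon 3: TCG (Ser) → TTG (Leu) — missense.
Codon 4: ATC (Ile) → TTC (Phe) — missense.
Codon 6: CAC (His) → CAG (Gln) — missense.
Codon 7: CGC (Arg) → CGG (Arg) — synonymous.
Codon 8: GGC (Gly) → GTC (Val) — missense.
Synonymous: 1 of 6.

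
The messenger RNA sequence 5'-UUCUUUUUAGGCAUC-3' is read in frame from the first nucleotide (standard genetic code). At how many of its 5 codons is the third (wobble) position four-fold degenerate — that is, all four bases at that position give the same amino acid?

1

Codon 1 UUC (Phe): third position 2-fold.
Codon 2 UUU (Phe): third position 2-fold.
Codon 3 UUA (Leu): third position 2-fold.
Codon 4 GGC (Gly): third position 4-fold.
Codon 5 AUC (Ile): third position 3-fold.
Four-fold degenerate third positions: 1.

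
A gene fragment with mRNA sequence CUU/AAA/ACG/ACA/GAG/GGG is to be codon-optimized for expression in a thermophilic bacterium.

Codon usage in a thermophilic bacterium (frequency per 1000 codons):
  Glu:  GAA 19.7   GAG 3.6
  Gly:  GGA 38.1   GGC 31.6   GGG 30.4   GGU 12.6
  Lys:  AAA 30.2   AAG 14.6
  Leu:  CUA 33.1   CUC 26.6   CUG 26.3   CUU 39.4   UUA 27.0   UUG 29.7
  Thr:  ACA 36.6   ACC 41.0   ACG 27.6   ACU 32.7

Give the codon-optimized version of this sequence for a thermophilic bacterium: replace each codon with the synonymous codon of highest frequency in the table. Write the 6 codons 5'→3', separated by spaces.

CUU AAA ACC ACC GAA GGA

Codon 1 (Leu): best is CUU at 39.4.
Codon 2 (Lys): best is AAA at 30.2.
Codon 3 (Thr): best is ACC at 41.0.
Codon 4 (Thr): best is ACC at 41.0.
Codon 5 (Glu): best is GAA at 19.7.
Codon 6 (Gly): best is GGA at 38.1.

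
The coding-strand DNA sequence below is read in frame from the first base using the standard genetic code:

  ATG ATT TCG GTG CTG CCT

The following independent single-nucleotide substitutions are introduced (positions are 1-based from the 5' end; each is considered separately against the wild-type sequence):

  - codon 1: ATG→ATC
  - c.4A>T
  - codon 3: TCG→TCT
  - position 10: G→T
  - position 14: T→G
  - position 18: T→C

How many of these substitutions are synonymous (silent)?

2

Codon 1: ATG (Met) → ATC (Ile) — missense.
Codon 2: ATT (Ile) → TTT (Phe) — missense.
Codon 3: TCG (Ser) → TCT (Ser) — synonymous.
Codon 4: GTG (Val) → TTG (Leu) — missense.
Codon 5: CTG (Leu) → CGG (Arg) — missense.
Codon 6: CCT (Pro) → CCC (Pro) — synonymous.
Synonymous: 2 of 6.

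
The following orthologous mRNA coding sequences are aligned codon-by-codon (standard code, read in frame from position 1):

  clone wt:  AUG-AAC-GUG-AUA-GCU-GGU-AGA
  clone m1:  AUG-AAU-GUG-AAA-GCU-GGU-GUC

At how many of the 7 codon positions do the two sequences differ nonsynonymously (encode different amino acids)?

2

Codon 1: AUG Met / AUG Met — identical.
Codon 2: AAC Asn / AAU Asn — synonymous.
Codon 3: GUG Val / GUG Val — identical.
Codon 4: AUA Ile / AAA Lys — nonsynonymous.
Codon 5: GCU Ala / GCU Ala — identical.
Codon 6: GGU Gly / GGU Gly — identical.
Codon 7: AGA Arg / GUC Val — nonsynonymous.
Nonsynonymous differences: 2.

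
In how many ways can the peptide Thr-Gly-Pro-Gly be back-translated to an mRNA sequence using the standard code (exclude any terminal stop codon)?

Thr: 4 codons.
Gly: 4 codons.
Pro: 4 codons.
Gly: 4 codons.
4 × 4 × 4 × 4 = 256.

256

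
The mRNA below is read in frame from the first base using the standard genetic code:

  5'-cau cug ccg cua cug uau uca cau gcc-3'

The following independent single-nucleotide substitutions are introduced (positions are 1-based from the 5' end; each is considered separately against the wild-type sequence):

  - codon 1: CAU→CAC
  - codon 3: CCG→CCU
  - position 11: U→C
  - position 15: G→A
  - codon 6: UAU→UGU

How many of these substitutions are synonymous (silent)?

Codon 1: CAU (His) → CAC (His) — synonymous.
Codon 3: CCG (Pro) → CCU (Pro) — synonymous.
Codon 4: CUA (Leu) → CCA (Pro) — missense.
Codon 5: CUG (Leu) → CUA (Leu) — synonymous.
Codon 6: UAU (Tyr) → UGU (Cys) — missense.
Synonymous: 3 of 5.

3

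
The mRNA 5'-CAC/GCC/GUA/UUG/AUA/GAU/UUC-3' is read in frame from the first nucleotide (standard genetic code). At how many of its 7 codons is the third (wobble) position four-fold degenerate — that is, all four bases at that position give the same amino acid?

Codon 1 CAC (His): third position 2-fold.
Codon 2 GCC (Ala): third position 4-fold.
Codon 3 GUA (Val): third position 4-fold.
Codon 4 UUG (Leu): third position 2-fold.
Codon 5 AUA (Ile): third position 3-fold.
Codon 6 GAU (Asp): third position 2-fold.
Codon 7 UUC (Phe): third position 2-fold.
Four-fold degenerate third positions: 2.

2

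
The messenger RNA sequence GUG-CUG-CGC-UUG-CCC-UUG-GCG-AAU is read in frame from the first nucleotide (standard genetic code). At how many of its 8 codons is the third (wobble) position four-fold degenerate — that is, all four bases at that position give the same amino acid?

Codon 1 GUG (Val): third position 4-fold.
Codon 2 CUG (Leu): third position 4-fold.
Codon 3 CGC (Arg): third position 4-fold.
Codon 4 UUG (Leu): third position 2-fold.
Codon 5 CCC (Pro): third position 4-fold.
Codon 6 UUG (Leu): third position 2-fold.
Codon 7 GCG (Ala): third position 4-fold.
Codon 8 AAU (Asn): third position 2-fold.
Four-fold degenerate third positions: 5.

5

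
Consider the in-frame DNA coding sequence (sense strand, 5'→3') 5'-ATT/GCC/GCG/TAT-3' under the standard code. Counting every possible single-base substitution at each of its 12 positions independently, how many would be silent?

Codon 1 (ATT, Ile): 2 synonymous substitutions.
Codon 2 (GCC, Ala): 3 synonymous substitutions.
Codon 3 (GCG, Ala): 3 synonymous substitutions.
Codon 4 (TAT, Tyr): 1 synonymous substitution.
Total: 2 + 3 + 3 + 1 = 9.

9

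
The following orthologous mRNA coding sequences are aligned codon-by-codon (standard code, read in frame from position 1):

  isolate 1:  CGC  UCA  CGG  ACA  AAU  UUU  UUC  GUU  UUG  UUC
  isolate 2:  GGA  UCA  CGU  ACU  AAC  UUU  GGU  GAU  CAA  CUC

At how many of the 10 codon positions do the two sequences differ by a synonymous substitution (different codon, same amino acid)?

3

Codon 1: CGC Arg / GGA Gly — nonsynonymous.
Codon 2: UCA Ser / UCA Ser — identical.
Codon 3: CGG Arg / CGU Arg — synonymous.
Codon 4: ACA Thr / ACU Thr — synonymous.
Codon 5: AAU Asn / AAC Asn — synonymous.
Codon 6: UUU Phe / UUU Phe — identical.
Codon 7: UUC Phe / GGU Gly — nonsynonymous.
Codon 8: GUU Val / GAU Asp — nonsynonymous.
Codon 9: UUG Leu / CAA Gln — nonsynonymous.
Codon 10: UUC Phe / CUC Leu — nonsynonymous.
Synonymous differences: 3.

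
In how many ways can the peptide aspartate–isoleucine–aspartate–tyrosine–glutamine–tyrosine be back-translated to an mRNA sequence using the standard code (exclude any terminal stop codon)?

96

Asp: 2 codons.
Ile: 3 codons.
Asp: 2 codons.
Tyr: 2 codons.
Gln: 2 codons.
Tyr: 2 codons.
2 × 3 × 2 × 2 × 2 × 2 = 96.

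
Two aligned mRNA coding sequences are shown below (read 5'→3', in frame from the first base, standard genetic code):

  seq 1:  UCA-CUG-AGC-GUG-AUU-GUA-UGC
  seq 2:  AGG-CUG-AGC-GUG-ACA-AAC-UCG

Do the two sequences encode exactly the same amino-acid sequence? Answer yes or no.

no

Codon 1: UCA Ser / AGG Arg — nonsynonymous.
Codon 2: CUG Leu / CUG Leu — identical.
Codon 3: AGC Ser / AGC Ser — identical.
Codon 4: GUG Val / GUG Val — identical.
Codon 5: AUU Ile / ACA Thr — nonsynonymous.
Codon 6: GUA Val / AAC Asn — nonsynonymous.
Codon 7: UGC Cys / UCG Ser — nonsynonymous.
Nonsynonymous differences: 4 → different protein.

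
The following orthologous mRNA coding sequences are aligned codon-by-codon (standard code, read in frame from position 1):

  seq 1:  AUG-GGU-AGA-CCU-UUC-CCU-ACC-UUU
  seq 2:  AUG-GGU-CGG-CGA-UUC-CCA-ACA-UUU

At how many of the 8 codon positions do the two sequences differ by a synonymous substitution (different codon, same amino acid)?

Codon 1: AUG Met / AUG Met — identical.
Codon 2: GGU Gly / GGU Gly — identical.
Codon 3: AGA Arg / CGG Arg — synonymous.
Codon 4: CCU Pro / CGA Arg — nonsynonymous.
Codon 5: UUC Phe / UUC Phe — identical.
Codon 6: CCU Pro / CCA Pro — synonymous.
Codon 7: ACC Thr / ACA Thr — synonymous.
Codon 8: UUU Phe / UUU Phe — identical.
Synonymous differences: 3.

3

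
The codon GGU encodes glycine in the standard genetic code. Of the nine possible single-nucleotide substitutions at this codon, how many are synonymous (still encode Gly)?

3

Position 1: none → 0 synonymous.
Position 2: none → 0 synonymous.
Position 3: GGC, GGA, GGG → 3 synonymous.
Total: 0 + 0 + 3 = 3.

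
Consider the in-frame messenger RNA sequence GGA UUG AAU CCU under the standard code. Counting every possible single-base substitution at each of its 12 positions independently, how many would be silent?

9

Codon 1 (GGA, Gly): 3 synonymous substitutions.
Codon 2 (UUG, Leu): 2 synonymous substitutions.
Codon 3 (AAU, Asn): 1 synonymous substitution.
Codon 4 (CCU, Pro): 3 synonymous substitutions.
Total: 3 + 2 + 1 + 3 = 9.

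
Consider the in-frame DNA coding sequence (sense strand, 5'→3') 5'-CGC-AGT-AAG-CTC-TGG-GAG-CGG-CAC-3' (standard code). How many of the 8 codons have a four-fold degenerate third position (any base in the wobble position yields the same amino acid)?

3

Codon 1 CGC (Arg): third position 4-fold.
Codon 2 AGT (Ser): third position 2-fold.
Codon 3 AAG (Lys): third position 2-fold.
Codon 4 CTC (Leu): third position 4-fold.
Codon 5 TGG (Trp): third position 1-fold.
Codon 6 GAG (Glu): third position 2-fold.
Codon 7 CGG (Arg): third position 4-fold.
Codon 8 CAC (His): third position 2-fold.
Four-fold degenerate third positions: 3.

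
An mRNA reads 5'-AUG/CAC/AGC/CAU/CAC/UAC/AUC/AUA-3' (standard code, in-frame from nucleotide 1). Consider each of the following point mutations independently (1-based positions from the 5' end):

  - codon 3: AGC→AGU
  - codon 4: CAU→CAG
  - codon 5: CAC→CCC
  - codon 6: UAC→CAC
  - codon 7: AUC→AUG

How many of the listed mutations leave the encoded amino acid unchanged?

Codon 3: AGC (Ser) → AGU (Ser) — synonymous.
Codon 4: CAU (His) → CAG (Gln) — missense.
Codon 5: CAC (His) → CCC (Pro) — missense.
Codon 6: UAC (Tyr) → CAC (His) — missense.
Codon 7: AUC (Ile) → AUG (Met) — missense.
Synonymous: 1 of 5.

1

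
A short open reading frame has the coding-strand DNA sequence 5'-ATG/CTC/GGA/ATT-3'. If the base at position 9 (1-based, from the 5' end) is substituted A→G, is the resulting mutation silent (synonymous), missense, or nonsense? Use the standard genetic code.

silent

Position 9 falls in codon 3: GGA → Gly.
After the substitution the codon is GGG → Gly.
Both encode Gly, so the change is synonymous.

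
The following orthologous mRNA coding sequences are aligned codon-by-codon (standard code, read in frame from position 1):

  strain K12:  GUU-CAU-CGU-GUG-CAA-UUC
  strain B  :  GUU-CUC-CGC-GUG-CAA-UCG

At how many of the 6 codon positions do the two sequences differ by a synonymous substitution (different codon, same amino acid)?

1

Codon 1: GUU Val / GUU Val — identical.
Codon 2: CAU His / CUC Leu — nonsynonymous.
Codon 3: CGU Arg / CGC Arg — synonymous.
Codon 4: GUG Val / GUG Val — identical.
Codon 5: CAA Gln / CAA Gln — identical.
Codon 6: UUC Phe / UCG Ser — nonsynonymous.
Synonymous differences: 1.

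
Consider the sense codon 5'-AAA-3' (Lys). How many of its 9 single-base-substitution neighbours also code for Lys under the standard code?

Position 1: none → 0 synonymous.
Position 2: none → 0 synonymous.
Position 3: AAG → 1 synonymous.
Total: 0 + 0 + 1 = 1.

1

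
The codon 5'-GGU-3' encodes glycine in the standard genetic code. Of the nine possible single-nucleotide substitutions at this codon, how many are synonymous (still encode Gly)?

3

Position 1: none → 0 synonymous.
Position 2: none → 0 synonymous.
Position 3: GGC, GGA, GGG → 3 synonymous.
Total: 0 + 0 + 3 = 3.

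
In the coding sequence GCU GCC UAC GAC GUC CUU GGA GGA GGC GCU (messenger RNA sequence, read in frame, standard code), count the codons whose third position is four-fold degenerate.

Codon 1 GCU (Ala): third position 4-fold.
Codon 2 GCC (Ala): third position 4-fold.
Codon 3 UAC (Tyr): third position 2-fold.
Codon 4 GAC (Asp): third position 2-fold.
Codon 5 GUC (Val): third position 4-fold.
Codon 6 CUU (Leu): third position 4-fold.
Codon 7 GGA (Gly): third position 4-fold.
Codon 8 GGA (Gly): third position 4-fold.
Codon 9 GGC (Gly): third position 4-fold.
Codon 10 GCU (Ala): third position 4-fold.
Four-fold degenerate third positions: 8.

8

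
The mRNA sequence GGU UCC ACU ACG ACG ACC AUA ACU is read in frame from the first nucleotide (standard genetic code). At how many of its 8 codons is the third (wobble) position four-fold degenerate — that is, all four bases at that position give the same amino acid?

Codon 1 GGU (Gly): third position 4-fold.
Codon 2 UCC (Ser): third position 4-fold.
Codon 3 ACU (Thr): third position 4-fold.
Codon 4 ACG (Thr): third position 4-fold.
Codon 5 ACG (Thr): third position 4-fold.
Codon 6 ACC (Thr): third position 4-fold.
Codon 7 AUA (Ile): third position 3-fold.
Codon 8 ACU (Thr): third position 4-fold.
Four-fold degenerate third positions: 7.

7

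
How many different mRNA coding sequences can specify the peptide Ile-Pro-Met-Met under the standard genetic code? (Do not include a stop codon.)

Ile: 3 codons.
Pro: 4 codons.
Met: 1 codon.
Met: 1 codon.
3 × 4 × 1 × 1 = 12.

12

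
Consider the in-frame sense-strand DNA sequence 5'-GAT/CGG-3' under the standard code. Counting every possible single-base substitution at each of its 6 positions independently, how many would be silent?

5

Codon 1 (GAT, Asp): 1 synonymous substitution.
Codon 2 (CGG, Arg): 4 synonymous substitutions.
Total: 1 + 4 = 5.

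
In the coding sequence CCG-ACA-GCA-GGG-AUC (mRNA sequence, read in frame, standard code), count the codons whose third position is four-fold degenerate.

4

Codon 1 CCG (Pro): third position 4-fold.
Codon 2 ACA (Thr): third position 4-fold.
Codon 3 GCA (Ala): third position 4-fold.
Codon 4 GGG (Gly): third position 4-fold.
Codon 5 AUC (Ile): third position 3-fold.
Four-fold degenerate third positions: 4.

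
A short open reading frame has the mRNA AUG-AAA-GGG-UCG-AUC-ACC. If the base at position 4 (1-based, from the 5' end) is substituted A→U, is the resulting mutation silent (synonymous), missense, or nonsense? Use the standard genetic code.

Position 4 falls in codon 2: AAA → Lys.
After the substitution the codon is UAA → Stop.
The new codon is a stop codon, so this is a nonsense mutation.

nonsense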